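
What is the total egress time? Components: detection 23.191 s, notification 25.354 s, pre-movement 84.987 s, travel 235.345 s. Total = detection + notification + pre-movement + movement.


Total = 23.191 + 25.354 + 84.987 + 235.345 = 368.877 s

368.877 s


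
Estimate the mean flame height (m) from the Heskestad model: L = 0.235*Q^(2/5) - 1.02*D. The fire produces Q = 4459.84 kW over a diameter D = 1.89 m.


Q^(2/5) = 28.822
0.235 * Q^(2/5) = 6.7732
1.02 * D = 1.9278
L = 4.8454 m

4.8454 m


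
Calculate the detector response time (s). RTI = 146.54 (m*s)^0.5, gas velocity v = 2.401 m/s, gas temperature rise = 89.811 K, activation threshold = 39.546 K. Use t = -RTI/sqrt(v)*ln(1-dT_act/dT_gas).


dT_act/dT_gas = 0.44032
ln(1 - 0.44032) = -0.58040
t = -146.54 / sqrt(2.401) * -0.58040 = 54.889 s

54.889 s


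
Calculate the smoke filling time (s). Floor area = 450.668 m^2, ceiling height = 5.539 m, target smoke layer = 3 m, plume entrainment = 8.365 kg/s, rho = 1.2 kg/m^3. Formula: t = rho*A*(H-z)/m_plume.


H - z = 2.539 m
t = 1.2 * 450.668 * 2.539 / 8.365 = 164.15 s

164.15 s


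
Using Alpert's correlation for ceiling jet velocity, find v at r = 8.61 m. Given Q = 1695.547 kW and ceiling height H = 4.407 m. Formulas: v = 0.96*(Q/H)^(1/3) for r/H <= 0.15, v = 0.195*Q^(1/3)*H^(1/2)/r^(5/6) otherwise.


r/H = 8.61 / 4.407 = 1.9537
r/H > 0.15, so v = 0.195*Q^(1/3)*H^(1/2)/r^(5/6)
Q^(1/3) = 11.924
H^(1/2) = 2.0993
r^(5/6) = 6.0141
v = 0.195 * 11.924 * 2.0993 / 6.0141 = 0.81166 m/s

0.81166 m/s


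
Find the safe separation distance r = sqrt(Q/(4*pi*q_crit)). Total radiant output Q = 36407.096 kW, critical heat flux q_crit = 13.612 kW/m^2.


4*pi*q_crit = 171.05
Q/(4*pi*q_crit) = 212.84
r = sqrt(212.84) = 14.589 m

14.589 m


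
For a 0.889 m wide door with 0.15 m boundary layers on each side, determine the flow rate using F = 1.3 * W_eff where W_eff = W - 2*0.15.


W_eff = 0.889 - 0.30 = 0.589 m
F = 1.3 * 0.589 = 0.76570 persons/s

0.76570 persons/s


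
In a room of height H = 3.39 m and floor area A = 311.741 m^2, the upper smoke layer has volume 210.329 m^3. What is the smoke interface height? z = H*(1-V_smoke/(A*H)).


V/(A*H) = 0.19902
1 - 0.19902 = 0.80098
z = 3.39 * 0.80098 = 2.7153 m

2.7153 m


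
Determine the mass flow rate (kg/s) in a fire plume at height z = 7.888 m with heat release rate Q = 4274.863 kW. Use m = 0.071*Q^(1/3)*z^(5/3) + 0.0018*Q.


Q^(1/3) = 16.230
z^(5/3) = 31.257
First term = 0.071 * 16.230 * 31.257 = 36.017
Second term = 0.0018 * 4274.863 = 7.6948
m = 43.712 kg/s

43.712 kg/s


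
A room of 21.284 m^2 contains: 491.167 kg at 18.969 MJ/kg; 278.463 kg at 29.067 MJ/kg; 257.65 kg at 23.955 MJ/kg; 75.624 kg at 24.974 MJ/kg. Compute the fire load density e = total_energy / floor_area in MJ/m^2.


Total energy = 491.167*18.969 + 278.463*29.067 + 257.65*23.955 + 75.624*24.974
= 9316.947 + 8094.084 + 6172.006 + 1888.634
= 25471.67 MJ
e = 25471.67 / 21.284 = 1196.8 MJ/m^2

1196.8 MJ/m^2


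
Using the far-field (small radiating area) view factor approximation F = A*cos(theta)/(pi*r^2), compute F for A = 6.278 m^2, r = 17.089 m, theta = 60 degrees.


cos(60 deg) = 0.5
pi*r^2 = 917.45
F = 6.278 * 0.5 / 917.45 = 0.0034214

0.0034214


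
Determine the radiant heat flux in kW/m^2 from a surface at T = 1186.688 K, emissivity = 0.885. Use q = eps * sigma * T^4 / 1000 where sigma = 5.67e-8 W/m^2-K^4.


T^4 = 1.9831e+12
q = 0.885 * 5.67e-8 * 1.9831e+12 / 1000 = 99.511 kW/m^2

99.511 kW/m^2


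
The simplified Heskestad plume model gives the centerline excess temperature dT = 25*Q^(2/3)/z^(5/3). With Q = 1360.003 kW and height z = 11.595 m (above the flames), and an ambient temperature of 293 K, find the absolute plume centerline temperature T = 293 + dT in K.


Q^(2/3) = 122.75
z^(5/3) = 59.400
dT = 25 * 122.75 / 59.400 = 51.663 K
T = 293 + 51.663 = 344.66 K

344.66 K


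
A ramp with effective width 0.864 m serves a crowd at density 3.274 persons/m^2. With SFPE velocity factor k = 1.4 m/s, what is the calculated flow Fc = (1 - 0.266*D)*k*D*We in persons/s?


1 - 0.266*D = 1 - 0.266*3.274 = 0.12912
Fs = 0.12912 * 1.4 * 3.274 = 0.59182 persons/(s*m)
Fc = 0.59182 * 0.864 = 0.51133 persons/s

0.51133 persons/s


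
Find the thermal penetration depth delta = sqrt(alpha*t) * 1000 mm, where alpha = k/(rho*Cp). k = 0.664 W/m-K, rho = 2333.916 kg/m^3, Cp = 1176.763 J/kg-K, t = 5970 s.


alpha = 0.664 / (2333.916 * 1176.763) = 2.4177e-07 m^2/s
alpha * t = 0.0014433
delta = sqrt(0.0014433) * 1000 = 37.991 mm

37.991 mm


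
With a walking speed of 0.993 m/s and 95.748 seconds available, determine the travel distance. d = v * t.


d = 0.993 * 95.748 = 95.078 m

95.078 m


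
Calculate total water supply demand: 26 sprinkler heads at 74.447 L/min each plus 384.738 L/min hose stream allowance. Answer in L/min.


Sprinkler demand = 26 * 74.447 = 1935.622 L/min
Total = 1935.622 + 384.738 = 2320.36 L/min

2320.36 L/min


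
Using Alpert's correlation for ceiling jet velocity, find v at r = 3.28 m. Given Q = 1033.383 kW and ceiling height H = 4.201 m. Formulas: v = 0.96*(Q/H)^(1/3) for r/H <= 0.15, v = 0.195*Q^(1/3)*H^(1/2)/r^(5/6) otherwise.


r/H = 3.28 / 4.201 = 0.78077
r/H > 0.15, so v = 0.195*Q^(1/3)*H^(1/2)/r^(5/6)
Q^(1/3) = 10.110
H^(1/2) = 2.0496
r^(5/6) = 2.6909
v = 0.195 * 10.110 * 2.0496 / 2.6909 = 1.5017 m/s

1.5017 m/s


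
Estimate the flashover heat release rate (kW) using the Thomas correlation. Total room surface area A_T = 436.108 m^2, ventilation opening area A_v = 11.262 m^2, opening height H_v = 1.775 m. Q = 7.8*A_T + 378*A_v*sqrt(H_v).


7.8*A_T = 3401.6
sqrt(H_v) = 1.3323
378*A_v*sqrt(H_v) = 5671.6
Q = 3401.6 + 5671.6 = 9073.3 kW

9073.3 kW


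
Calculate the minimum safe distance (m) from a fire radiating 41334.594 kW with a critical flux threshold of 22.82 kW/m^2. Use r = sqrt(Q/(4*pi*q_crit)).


4*pi*q_crit = 286.76
Q/(4*pi*q_crit) = 144.14
r = sqrt(144.14) = 12.006 m

12.006 m


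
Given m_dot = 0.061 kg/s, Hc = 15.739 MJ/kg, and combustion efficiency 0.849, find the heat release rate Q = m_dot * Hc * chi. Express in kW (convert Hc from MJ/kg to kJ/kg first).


Hc = 15.739 MJ/kg = 15.739 * 1000 kJ/kg = 15739 kJ/kg
Q = 0.061 kg/s * 15739 kJ/kg * 0.849 = 815.11 kW

815.11 kW


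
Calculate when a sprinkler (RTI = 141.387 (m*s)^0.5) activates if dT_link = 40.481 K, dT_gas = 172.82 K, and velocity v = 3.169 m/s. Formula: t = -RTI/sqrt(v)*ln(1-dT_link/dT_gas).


dT_link/dT_gas = 0.23424
ln(1 - 0.23424) = -0.26688
t = -141.387 / sqrt(3.169) * -0.26688 = 21.197 s

21.197 s


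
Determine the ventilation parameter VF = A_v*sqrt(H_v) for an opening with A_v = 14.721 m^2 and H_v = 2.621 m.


sqrt(H_v) = 1.6190
VF = 14.721 * 1.6190 = 23.833 m^(5/2)

23.833 m^(5/2)


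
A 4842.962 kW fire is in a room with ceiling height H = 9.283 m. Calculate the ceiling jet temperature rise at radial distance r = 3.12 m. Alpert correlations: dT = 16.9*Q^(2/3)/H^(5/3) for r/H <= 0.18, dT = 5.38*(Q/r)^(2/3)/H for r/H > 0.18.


r/H = 3.12 / 9.283 = 0.33610
r/H > 0.18, so dT = 5.38*(Q/r)^(2/3)/H
Q/r = 1552.2
(Q/r)^(2/3) = 134.06
dT = 5.38 * 134.06 / 9.283 = 77.696 K

77.696 K


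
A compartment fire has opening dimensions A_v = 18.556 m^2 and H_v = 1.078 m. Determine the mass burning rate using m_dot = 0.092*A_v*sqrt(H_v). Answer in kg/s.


sqrt(H_v) = 1.0383
m_dot = 0.092 * 18.556 * 1.0383 = 1.7725 kg/s

1.7725 kg/s


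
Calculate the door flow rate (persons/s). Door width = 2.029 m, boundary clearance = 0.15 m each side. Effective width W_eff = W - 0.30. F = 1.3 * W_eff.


W_eff = 2.029 - 0.30 = 1.729 m
F = 1.3 * 1.729 = 2.2477 persons/s

2.2477 persons/s


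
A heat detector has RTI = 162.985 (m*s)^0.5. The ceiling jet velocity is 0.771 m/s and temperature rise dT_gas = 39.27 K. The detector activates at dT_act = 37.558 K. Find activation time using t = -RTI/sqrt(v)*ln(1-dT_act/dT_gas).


dT_act/dT_gas = 0.95640
ln(1 - 0.95640) = -3.1328
t = -162.985 / sqrt(0.771) * -3.1328 = 581.50 s

581.50 s


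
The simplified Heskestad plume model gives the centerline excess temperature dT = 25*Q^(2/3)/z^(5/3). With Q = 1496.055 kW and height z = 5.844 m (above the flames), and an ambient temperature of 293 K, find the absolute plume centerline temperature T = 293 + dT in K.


Q^(2/3) = 130.81
z^(5/3) = 18.961
dT = 25 * 130.81 / 18.961 = 172.47 K
T = 293 + 172.47 = 465.47 K

465.47 K


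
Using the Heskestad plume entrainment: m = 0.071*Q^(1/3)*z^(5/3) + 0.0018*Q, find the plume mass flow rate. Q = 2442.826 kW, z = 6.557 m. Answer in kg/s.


Q^(1/3) = 13.468
z^(5/3) = 22.971
First term = 0.071 * 13.468 * 22.971 = 21.965
Second term = 0.0018 * 2442.826 = 4.3971
m = 26.362 kg/s

26.362 kg/s


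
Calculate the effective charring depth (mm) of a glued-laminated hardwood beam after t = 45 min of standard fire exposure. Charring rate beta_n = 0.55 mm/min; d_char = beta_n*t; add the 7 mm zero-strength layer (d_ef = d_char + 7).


d_char = 0.55 * 45 = 24.75 mm
d_ef = 24.75 + 1.0*7 = 31.75 mm

31.75 mm


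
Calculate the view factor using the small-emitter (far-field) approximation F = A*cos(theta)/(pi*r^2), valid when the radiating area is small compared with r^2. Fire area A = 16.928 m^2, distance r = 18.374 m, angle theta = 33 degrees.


cos(33 deg) = 0.83867
pi*r^2 = 1060.6
F = 16.928 * 0.83867 / 1060.6 = 0.013386

0.013386


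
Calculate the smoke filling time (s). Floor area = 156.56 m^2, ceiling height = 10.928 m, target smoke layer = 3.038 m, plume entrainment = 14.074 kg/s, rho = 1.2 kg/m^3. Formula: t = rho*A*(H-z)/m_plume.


H - z = 7.89 m
t = 1.2 * 156.56 * 7.89 / 14.074 = 105.32 s

105.32 s


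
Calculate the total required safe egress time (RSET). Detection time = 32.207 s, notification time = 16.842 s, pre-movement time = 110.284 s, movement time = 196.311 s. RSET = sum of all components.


Total = 32.207 + 16.842 + 110.284 + 196.311 = 355.644 s

355.644 s


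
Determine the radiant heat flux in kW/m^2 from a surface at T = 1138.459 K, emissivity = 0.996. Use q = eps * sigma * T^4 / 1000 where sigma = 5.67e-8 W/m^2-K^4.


T^4 = 1.6798e+12
q = 0.996 * 5.67e-8 * 1.6798e+12 / 1000 = 94.866 kW/m^2

94.866 kW/m^2


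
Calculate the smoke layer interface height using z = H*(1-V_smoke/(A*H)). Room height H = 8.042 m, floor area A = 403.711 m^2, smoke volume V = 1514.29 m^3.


V/(A*H) = 0.46642
1 - 0.46642 = 0.53358
z = 8.042 * 0.53358 = 4.2911 m

4.2911 m


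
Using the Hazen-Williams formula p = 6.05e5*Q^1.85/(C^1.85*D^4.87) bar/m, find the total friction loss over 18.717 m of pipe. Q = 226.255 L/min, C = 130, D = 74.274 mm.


Q^1.85 = 22699
C^1.85 = 8143.2
D^4.87 = 1.2911e+09
p/m = 0.0013061 bar/m
p_total = 0.0013061 * 18.717 = 0.024447 bar

0.024447 bar


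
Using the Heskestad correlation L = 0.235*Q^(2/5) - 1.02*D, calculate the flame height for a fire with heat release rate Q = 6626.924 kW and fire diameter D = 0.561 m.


Q^(2/5) = 33.770
0.235 * Q^(2/5) = 7.9358
1.02 * D = 0.57222
L = 7.3636 m

7.3636 m


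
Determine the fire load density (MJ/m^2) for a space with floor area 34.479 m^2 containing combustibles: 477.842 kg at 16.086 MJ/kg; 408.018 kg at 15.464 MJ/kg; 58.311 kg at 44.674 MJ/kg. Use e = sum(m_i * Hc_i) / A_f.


Total energy = 477.842*16.086 + 408.018*15.464 + 58.311*44.674
= 7686.566 + 6309.590 + 2604.986
= 16601.14 MJ
e = 16601.14 / 34.479 = 481.49 MJ/m^2

481.49 MJ/m^2


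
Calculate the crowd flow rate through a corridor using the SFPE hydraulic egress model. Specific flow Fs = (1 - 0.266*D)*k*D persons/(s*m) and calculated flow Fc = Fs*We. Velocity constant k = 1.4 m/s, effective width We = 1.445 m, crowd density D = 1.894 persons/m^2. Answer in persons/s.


1 - 0.266*D = 1 - 0.266*1.894 = 0.49620
Fs = 0.49620 * 1.4 * 1.894 = 1.3157 persons/(s*m)
Fc = 1.3157 * 1.445 = 1.9012 persons/s

1.9012 persons/s


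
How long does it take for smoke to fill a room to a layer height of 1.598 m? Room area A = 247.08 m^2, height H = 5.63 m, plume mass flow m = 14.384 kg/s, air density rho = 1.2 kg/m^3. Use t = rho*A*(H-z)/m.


H - z = 4.032 m
t = 1.2 * 247.08 * 4.032 / 14.384 = 83.111 s

83.111 s


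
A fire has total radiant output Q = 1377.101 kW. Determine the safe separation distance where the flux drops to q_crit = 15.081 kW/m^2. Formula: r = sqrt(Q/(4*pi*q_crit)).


4*pi*q_crit = 189.51
Q/(4*pi*q_crit) = 7.2665
r = sqrt(7.2665) = 2.6956 m

2.6956 m


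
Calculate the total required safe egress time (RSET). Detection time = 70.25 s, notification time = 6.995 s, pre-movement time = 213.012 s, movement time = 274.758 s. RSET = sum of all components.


Total = 70.25 + 6.995 + 213.012 + 274.758 = 565.015 s

565.015 s


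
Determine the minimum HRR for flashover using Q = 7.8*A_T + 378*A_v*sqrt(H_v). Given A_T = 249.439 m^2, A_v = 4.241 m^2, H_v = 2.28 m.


7.8*A_T = 1945.6
sqrt(H_v) = 1.5100
378*A_v*sqrt(H_v) = 2420.6
Q = 1945.6 + 2420.6 = 4366.2 kW

4366.2 kW


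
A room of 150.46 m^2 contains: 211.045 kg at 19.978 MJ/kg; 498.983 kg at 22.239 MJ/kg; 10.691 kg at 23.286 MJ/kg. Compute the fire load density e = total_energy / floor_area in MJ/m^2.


Total energy = 211.045*19.978 + 498.983*22.239 + 10.691*23.286
= 4216.257 + 11096.88 + 248.9506
= 15562.09 MJ
e = 15562.09 / 150.46 = 103.43 MJ/m^2

103.43 MJ/m^2


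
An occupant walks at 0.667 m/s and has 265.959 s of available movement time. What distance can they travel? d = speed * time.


d = 0.667 * 265.959 = 177.39 m

177.39 m


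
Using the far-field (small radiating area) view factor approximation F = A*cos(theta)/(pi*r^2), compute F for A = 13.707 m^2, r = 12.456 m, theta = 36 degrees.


cos(36 deg) = 0.80902
pi*r^2 = 487.42
F = 13.707 * 0.80902 / 487.42 = 0.022751

0.022751


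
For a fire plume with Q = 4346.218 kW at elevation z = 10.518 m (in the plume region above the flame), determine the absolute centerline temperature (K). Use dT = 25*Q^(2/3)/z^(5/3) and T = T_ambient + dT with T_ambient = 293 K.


Q^(2/3) = 266.32
z^(5/3) = 50.492
dT = 25 * 266.32 / 50.492 = 131.86 K
T = 293 + 131.86 = 424.86 K

424.86 K


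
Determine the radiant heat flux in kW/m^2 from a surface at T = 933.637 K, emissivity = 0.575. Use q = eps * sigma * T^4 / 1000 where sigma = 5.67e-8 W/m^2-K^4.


T^4 = 7.5982e+11
q = 0.575 * 5.67e-8 * 7.5982e+11 / 1000 = 24.772 kW/m^2

24.772 kW/m^2


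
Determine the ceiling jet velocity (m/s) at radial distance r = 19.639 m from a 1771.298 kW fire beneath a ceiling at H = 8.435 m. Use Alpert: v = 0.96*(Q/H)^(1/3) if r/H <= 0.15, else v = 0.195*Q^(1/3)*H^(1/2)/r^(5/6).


r/H = 19.639 / 8.435 = 2.3283
r/H > 0.15, so v = 0.195*Q^(1/3)*H^(1/2)/r^(5/6)
Q^(1/3) = 12.099
H^(1/2) = 2.9043
r^(5/6) = 11.956
v = 0.195 * 12.099 * 2.9043 / 11.956 = 0.57311 m/s

0.57311 m/s


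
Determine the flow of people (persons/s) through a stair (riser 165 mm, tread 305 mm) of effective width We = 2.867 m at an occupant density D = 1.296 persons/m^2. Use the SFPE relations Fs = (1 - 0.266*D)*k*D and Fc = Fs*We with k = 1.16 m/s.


1 - 0.266*D = 1 - 0.266*1.296 = 0.65526
Fs = 0.65526 * 1.16 * 1.296 = 0.98510 persons/(s*m)
Fc = 0.98510 * 2.867 = 2.8243 persons/s

2.8243 persons/s


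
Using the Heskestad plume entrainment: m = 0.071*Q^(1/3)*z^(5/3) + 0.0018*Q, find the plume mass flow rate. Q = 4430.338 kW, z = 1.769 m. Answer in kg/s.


Q^(1/3) = 16.424
z^(5/3) = 2.5875
First term = 0.071 * 16.424 * 2.5875 = 3.0173
Second term = 0.0018 * 4430.338 = 7.9746
m = 10.992 kg/s

10.992 kg/s


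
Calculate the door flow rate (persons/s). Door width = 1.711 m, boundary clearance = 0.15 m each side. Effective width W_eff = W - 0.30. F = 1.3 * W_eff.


W_eff = 1.711 - 0.30 = 1.411 m
F = 1.3 * 1.411 = 1.8343 persons/s

1.8343 persons/s


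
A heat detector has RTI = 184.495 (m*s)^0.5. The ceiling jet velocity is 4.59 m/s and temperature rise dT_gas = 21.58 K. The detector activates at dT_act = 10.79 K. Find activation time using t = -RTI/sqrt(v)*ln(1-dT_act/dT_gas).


dT_act/dT_gas = 0.5
ln(1 - 0.5) = -0.69315
t = -184.495 / sqrt(4.59) * -0.69315 = 59.690 s

59.690 s


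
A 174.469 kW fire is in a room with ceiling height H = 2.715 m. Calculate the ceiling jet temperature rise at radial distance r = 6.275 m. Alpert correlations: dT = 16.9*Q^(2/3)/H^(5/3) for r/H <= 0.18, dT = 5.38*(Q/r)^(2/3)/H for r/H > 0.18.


r/H = 6.275 / 2.715 = 2.3112
r/H > 0.18, so dT = 5.38*(Q/r)^(2/3)/H
Q/r = 27.804
(Q/r)^(2/3) = 9.1778
dT = 5.38 * 9.1778 / 2.715 = 18.186 K

18.186 K


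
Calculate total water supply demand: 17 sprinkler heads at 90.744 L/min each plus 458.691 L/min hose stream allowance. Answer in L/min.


Sprinkler demand = 17 * 90.744 = 1542.648 L/min
Total = 1542.648 + 458.691 = 2001.339 L/min

2001.339 L/min


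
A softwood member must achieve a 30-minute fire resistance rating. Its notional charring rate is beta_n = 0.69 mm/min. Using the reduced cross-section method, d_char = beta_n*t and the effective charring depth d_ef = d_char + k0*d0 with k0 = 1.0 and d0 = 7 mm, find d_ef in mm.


d_char = 0.69 * 30 = 20.7 mm
d_ef = 20.7 + 1.0*7 = 27.7 mm

27.7 mm


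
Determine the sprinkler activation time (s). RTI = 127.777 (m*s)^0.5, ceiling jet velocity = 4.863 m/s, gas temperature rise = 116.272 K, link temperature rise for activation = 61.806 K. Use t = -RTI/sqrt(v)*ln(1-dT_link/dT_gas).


dT_link/dT_gas = 0.53156
ln(1 - 0.53156) = -0.75836
t = -127.777 / sqrt(4.863) * -0.75836 = 43.941 s

43.941 s


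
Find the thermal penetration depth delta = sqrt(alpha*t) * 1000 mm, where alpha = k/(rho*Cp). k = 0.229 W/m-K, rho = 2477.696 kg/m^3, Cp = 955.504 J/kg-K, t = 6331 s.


alpha = 0.229 / (2477.696 * 955.504) = 9.6729e-08 m^2/s
alpha * t = 0.00061239
delta = sqrt(0.00061239) * 1000 = 24.746 mm

24.746 mm


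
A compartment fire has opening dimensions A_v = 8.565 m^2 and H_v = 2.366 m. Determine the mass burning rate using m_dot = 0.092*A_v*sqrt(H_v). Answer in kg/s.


sqrt(H_v) = 1.5382
m_dot = 0.092 * 8.565 * 1.5382 = 1.2121 kg/s

1.2121 kg/s


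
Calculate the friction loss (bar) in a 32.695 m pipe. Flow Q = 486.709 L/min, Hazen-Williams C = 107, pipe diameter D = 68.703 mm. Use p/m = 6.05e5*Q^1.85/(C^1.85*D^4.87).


Q^1.85 = 93637
C^1.85 = 5680.2
D^4.87 = 8.8323e+08
p/m = 0.011292 bar/m
p_total = 0.011292 * 32.695 = 0.36919 bar

0.36919 bar


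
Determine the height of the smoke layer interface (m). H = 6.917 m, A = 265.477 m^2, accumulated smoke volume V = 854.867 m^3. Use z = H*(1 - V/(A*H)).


V/(A*H) = 0.46554
1 - 0.46554 = 0.53446
z = 6.917 * 0.53446 = 3.6969 m

3.6969 m


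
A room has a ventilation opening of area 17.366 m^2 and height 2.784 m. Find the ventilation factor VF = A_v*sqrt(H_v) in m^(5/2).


sqrt(H_v) = 1.6685
VF = 17.366 * 1.6685 = 28.976 m^(5/2)

28.976 m^(5/2)


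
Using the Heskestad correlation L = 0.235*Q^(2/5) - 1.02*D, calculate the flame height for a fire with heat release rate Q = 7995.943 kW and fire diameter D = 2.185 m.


Q^(2/5) = 36.404
0.235 * Q^(2/5) = 8.5549
1.02 * D = 2.2287
L = 6.3262 m

6.3262 m


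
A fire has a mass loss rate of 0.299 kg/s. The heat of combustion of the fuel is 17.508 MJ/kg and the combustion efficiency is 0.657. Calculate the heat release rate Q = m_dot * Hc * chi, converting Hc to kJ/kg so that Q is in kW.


Hc = 17.508 MJ/kg = 17.508 * 1000 kJ/kg = 17508 kJ/kg
Q = 0.299 kg/s * 17508 kJ/kg * 0.657 = 3439.3 kW

3439.3 kW


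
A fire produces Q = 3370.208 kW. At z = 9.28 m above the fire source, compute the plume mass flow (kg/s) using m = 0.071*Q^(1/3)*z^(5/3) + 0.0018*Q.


Q^(1/3) = 14.993
z^(5/3) = 40.981
First term = 0.071 * 14.993 * 40.981 = 43.624
Second term = 0.0018 * 3370.208 = 6.0664
m = 49.690 kg/s

49.690 kg/s


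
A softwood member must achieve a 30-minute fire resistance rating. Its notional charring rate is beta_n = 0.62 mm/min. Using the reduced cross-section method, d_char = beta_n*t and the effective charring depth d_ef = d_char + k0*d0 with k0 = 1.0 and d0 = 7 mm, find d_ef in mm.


d_char = 0.62 * 30 = 18.6 mm
d_ef = 18.6 + 1.0*7 = 25.6 mm

25.6 mm


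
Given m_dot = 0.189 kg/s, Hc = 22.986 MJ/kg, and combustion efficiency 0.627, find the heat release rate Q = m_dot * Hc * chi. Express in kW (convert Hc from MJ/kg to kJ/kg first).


Hc = 22.986 MJ/kg = 22.986 * 1000 kJ/kg = 22986 kJ/kg
Q = 0.189 kg/s * 22986 kJ/kg * 0.627 = 2723.9 kW

2723.9 kW


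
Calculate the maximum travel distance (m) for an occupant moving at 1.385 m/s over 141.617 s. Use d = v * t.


d = 1.385 * 141.617 = 196.14 m

196.14 m


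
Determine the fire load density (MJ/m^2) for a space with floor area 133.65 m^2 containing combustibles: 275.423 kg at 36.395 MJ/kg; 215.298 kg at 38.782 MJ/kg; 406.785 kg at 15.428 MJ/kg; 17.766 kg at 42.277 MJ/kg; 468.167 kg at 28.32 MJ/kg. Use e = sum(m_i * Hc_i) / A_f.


Total energy = 275.423*36.395 + 215.298*38.782 + 406.785*15.428 + 17.766*42.277 + 468.167*28.32
= 10024.02 + 8349.687 + 6275.879 + 751.0932 + 13258.49
= 38659.17 MJ
e = 38659.17 / 133.65 = 289.26 MJ/m^2

289.26 MJ/m^2


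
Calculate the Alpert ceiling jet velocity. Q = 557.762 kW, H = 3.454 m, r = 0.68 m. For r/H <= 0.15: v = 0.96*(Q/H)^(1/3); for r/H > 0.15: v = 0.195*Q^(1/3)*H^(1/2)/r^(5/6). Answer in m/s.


r/H = 0.68 / 3.454 = 0.19687
r/H > 0.15, so v = 0.195*Q^(1/3)*H^(1/2)/r^(5/6)
Q^(1/3) = 8.2316
H^(1/2) = 1.8585
r^(5/6) = 0.72514
v = 0.195 * 8.2316 * 1.8585 / 0.72514 = 4.1139 m/s

4.1139 m/s


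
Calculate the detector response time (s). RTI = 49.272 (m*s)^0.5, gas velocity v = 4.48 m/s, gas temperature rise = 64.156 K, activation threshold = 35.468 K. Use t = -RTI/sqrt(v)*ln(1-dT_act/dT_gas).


dT_act/dT_gas = 0.55284
ln(1 - 0.55284) = -0.80484
t = -49.272 / sqrt(4.48) * -0.80484 = 18.736 s

18.736 s


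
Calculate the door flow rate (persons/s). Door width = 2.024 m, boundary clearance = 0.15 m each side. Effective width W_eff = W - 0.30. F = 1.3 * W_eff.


W_eff = 2.024 - 0.30 = 1.724 m
F = 1.3 * 1.724 = 2.2412 persons/s

2.2412 persons/s


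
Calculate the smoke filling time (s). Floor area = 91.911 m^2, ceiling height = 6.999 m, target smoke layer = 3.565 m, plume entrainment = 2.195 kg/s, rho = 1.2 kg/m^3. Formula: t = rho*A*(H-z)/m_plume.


H - z = 3.434 m
t = 1.2 * 91.911 * 3.434 / 2.195 = 172.55 s

172.55 s


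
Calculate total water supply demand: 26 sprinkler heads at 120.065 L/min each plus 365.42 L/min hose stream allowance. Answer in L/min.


Sprinkler demand = 26 * 120.065 = 3121.69 L/min
Total = 3121.69 + 365.42 = 3487.11 L/min

3487.11 L/min


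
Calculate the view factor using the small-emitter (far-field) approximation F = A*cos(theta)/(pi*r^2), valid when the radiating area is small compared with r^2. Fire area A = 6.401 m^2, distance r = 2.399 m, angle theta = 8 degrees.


cos(8 deg) = 0.99027
pi*r^2 = 18.080
F = 6.401 * 0.99027 / 18.080 = 0.35058

0.35058


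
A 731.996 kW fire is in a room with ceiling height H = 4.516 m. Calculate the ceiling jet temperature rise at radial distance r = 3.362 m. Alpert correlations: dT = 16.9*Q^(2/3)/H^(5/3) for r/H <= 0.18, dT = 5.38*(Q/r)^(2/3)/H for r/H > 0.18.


r/H = 3.362 / 4.516 = 0.74446
r/H > 0.18, so dT = 5.38*(Q/r)^(2/3)/H
Q/r = 217.73
(Q/r)^(2/3) = 36.192
dT = 5.38 * 36.192 / 4.516 = 43.116 K

43.116 K


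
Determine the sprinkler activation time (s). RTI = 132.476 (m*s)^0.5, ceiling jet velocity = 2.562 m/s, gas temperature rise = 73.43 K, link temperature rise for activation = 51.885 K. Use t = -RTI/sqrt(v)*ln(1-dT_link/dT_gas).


dT_link/dT_gas = 0.70659
ln(1 - 0.70659) = -1.2262
t = -132.476 / sqrt(2.562) * -1.2262 = 101.49 s

101.49 s


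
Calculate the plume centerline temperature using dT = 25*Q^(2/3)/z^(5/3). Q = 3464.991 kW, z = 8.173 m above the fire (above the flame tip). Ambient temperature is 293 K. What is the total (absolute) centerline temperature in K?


Q^(2/3) = 228.98
z^(5/3) = 33.162
dT = 25 * 228.98 / 33.162 = 172.63 K
T = 293 + 172.63 = 465.63 K

465.63 K


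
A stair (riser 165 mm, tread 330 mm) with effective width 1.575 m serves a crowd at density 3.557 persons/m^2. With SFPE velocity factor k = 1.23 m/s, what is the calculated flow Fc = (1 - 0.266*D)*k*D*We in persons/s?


1 - 0.266*D = 1 - 0.266*3.557 = 0.053838
Fs = 0.053838 * 1.23 * 3.557 = 0.23555 persons/(s*m)
Fc = 0.23555 * 1.575 = 0.37099 persons/s

0.37099 persons/s


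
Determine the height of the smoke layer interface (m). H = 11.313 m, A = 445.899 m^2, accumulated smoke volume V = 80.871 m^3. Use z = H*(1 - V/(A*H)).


V/(A*H) = 0.016032
1 - 0.016032 = 0.98397
z = 11.313 * 0.98397 = 11.132 m

11.132 m


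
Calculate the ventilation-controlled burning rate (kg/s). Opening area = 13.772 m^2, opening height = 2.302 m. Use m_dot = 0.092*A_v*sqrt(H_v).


sqrt(H_v) = 1.5172
m_dot = 0.092 * 13.772 * 1.5172 = 1.9224 kg/s

1.9224 kg/s


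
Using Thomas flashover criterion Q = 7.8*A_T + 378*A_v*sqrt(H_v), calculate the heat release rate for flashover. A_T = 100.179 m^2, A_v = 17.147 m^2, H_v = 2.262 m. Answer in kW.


7.8*A_T = 781.40
sqrt(H_v) = 1.5040
378*A_v*sqrt(H_v) = 9748.2
Q = 781.40 + 9748.2 = 10530 kW

10530 kW


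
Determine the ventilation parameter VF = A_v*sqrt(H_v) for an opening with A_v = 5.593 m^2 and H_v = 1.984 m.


sqrt(H_v) = 1.4085
VF = 5.593 * 1.4085 = 7.8780 m^(5/2)

7.8780 m^(5/2)


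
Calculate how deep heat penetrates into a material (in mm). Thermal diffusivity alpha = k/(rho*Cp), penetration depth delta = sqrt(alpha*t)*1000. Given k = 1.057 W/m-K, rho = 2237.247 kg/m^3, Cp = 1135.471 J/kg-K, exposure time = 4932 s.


alpha = 1.057 / (2237.247 * 1135.471) = 4.1609e-07 m^2/s
alpha * t = 0.0020521
delta = sqrt(0.0020521) * 1000 = 45.301 mm

45.301 mm


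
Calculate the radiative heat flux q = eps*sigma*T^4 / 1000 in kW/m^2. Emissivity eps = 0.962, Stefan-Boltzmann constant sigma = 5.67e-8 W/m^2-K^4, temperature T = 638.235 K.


T^4 = 1.6593e+11
q = 0.962 * 5.67e-8 * 1.6593e+11 / 1000 = 9.0507 kW/m^2

9.0507 kW/m^2


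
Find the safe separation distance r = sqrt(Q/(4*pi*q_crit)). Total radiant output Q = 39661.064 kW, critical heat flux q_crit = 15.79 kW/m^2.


4*pi*q_crit = 198.42
Q/(4*pi*q_crit) = 199.88
r = sqrt(199.88) = 14.138 m

14.138 m


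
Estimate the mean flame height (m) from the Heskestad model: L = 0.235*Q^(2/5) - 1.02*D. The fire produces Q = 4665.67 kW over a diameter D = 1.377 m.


Q^(2/5) = 29.347
0.235 * Q^(2/5) = 6.8966
1.02 * D = 1.4045
L = 5.4920 m

5.4920 m


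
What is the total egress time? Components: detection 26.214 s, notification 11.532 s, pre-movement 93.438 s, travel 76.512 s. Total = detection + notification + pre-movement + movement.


Total = 26.214 + 11.532 + 93.438 + 76.512 = 207.696 s

207.696 s


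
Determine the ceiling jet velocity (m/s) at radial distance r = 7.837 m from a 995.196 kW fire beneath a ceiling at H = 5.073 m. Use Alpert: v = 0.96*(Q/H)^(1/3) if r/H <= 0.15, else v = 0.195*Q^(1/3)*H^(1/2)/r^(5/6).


r/H = 7.837 / 5.073 = 1.5448
r/H > 0.15, so v = 0.195*Q^(1/3)*H^(1/2)/r^(5/6)
Q^(1/3) = 9.9840
H^(1/2) = 2.2523
r^(5/6) = 5.5606
v = 0.195 * 9.9840 * 2.2523 / 5.5606 = 0.78858 m/s

0.78858 m/s


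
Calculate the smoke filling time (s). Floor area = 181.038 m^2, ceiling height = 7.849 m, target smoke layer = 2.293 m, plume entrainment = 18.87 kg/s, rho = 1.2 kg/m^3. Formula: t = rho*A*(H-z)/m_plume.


H - z = 5.556 m
t = 1.2 * 181.038 * 5.556 / 18.87 = 63.965 s

63.965 s


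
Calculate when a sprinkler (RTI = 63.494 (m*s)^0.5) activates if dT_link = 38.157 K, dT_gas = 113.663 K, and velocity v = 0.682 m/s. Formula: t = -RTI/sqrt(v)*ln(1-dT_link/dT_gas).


dT_link/dT_gas = 0.33570
ln(1 - 0.33570) = -0.40903
t = -63.494 / sqrt(0.682) * -0.40903 = 31.448 s

31.448 s


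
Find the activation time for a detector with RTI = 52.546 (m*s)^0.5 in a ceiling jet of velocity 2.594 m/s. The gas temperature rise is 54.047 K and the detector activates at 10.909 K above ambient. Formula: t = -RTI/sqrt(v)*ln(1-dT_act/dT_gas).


dT_act/dT_gas = 0.20184
ln(1 - 0.20184) = -0.22545
t = -52.546 / sqrt(2.594) * -0.22545 = 7.3554 s

7.3554 s


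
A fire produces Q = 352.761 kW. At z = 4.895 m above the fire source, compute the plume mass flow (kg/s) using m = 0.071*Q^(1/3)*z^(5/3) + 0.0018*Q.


Q^(1/3) = 7.0658
z^(5/3) = 14.112
First term = 0.071 * 7.0658 * 14.112 = 7.0796
Second term = 0.0018 * 352.761 = 0.63497
m = 7.7145 kg/s

7.7145 kg/s


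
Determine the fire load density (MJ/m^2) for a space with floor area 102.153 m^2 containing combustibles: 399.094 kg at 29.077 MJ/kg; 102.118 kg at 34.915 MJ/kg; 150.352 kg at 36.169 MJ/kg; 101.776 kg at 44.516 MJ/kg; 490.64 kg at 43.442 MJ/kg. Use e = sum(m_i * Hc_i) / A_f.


Total energy = 399.094*29.077 + 102.118*34.915 + 150.352*36.169 + 101.776*44.516 + 490.64*43.442
= 11604.46 + 3565.450 + 5438.081 + 4530.660 + 21314.38
= 46453.03 MJ
e = 46453.03 / 102.153 = 454.74 MJ/m^2

454.74 MJ/m^2


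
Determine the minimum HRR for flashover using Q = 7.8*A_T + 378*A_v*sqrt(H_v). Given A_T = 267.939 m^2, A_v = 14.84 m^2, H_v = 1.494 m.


7.8*A_T = 2089.9
sqrt(H_v) = 1.2223
378*A_v*sqrt(H_v) = 6856.5
Q = 2089.9 + 6856.5 = 8946.4 kW

8946.4 kW


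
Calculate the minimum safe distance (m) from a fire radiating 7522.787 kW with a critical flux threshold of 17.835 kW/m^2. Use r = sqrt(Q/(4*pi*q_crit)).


4*pi*q_crit = 224.12
Q/(4*pi*q_crit) = 33.566
r = sqrt(33.566) = 5.7936 m

5.7936 m


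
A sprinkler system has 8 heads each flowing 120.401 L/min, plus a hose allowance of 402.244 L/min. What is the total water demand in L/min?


Sprinkler demand = 8 * 120.401 = 963.208 L/min
Total = 963.208 + 402.244 = 1365.452 L/min

1365.452 L/min


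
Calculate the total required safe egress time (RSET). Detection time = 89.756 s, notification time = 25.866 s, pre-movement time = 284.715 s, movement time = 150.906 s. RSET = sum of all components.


Total = 89.756 + 25.866 + 284.715 + 150.906 = 551.243 s

551.243 s


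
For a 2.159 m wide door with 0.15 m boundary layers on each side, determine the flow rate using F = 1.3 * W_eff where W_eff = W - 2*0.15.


W_eff = 2.159 - 0.30 = 1.859 m
F = 1.3 * 1.859 = 2.4167 persons/s

2.4167 persons/s


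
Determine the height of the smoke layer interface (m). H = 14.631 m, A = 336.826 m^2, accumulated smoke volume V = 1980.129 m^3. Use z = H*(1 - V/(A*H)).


V/(A*H) = 0.40180
1 - 0.40180 = 0.59820
z = 14.631 * 0.59820 = 8.7522 m

8.7522 m


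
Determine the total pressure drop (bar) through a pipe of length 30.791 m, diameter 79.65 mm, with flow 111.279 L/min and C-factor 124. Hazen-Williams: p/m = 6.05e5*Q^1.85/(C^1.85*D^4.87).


Q^1.85 = 6107.5
C^1.85 = 7461.6
D^4.87 = 1.8146e+09
p/m = 0.00027291 bar/m
p_total = 0.00027291 * 30.791 = 0.0084031 bar

0.0084031 bar


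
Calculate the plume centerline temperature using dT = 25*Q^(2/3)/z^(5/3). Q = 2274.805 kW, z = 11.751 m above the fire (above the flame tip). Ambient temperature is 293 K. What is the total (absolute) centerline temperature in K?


Q^(2/3) = 172.97
z^(5/3) = 60.738
dT = 25 * 172.97 / 60.738 = 71.194 K
T = 293 + 71.194 = 364.19 K

364.19 K


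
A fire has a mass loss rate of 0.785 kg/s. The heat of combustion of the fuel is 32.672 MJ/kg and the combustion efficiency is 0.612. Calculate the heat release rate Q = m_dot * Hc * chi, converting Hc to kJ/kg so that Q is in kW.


Hc = 32.672 MJ/kg = 32.672 * 1000 kJ/kg = 32672 kJ/kg
Q = 0.785 kg/s * 32672 kJ/kg * 0.612 = 15696 kW

15696 kW


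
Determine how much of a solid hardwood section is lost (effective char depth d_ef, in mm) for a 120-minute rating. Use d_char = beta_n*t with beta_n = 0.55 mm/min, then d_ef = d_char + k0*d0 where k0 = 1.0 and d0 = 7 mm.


d_char = 0.55 * 120 = 66 mm
d_ef = 66 + 1.0*7 = 73 mm

73 mm


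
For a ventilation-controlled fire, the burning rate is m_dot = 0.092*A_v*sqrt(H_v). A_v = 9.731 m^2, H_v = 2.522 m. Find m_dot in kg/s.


sqrt(H_v) = 1.5881
m_dot = 0.092 * 9.731 * 1.5881 = 1.4217 kg/s

1.4217 kg/s


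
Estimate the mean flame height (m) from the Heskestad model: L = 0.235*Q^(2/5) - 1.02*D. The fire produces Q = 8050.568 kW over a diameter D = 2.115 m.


Q^(2/5) = 36.503
0.235 * Q^(2/5) = 8.5782
1.02 * D = 2.1573
L = 6.4209 m

6.4209 m


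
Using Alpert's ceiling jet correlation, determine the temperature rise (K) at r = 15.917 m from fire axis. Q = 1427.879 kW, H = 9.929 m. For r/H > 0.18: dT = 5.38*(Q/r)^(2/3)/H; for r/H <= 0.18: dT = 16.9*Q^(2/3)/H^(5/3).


r/H = 15.917 / 9.929 = 1.6031
r/H > 0.18, so dT = 5.38*(Q/r)^(2/3)/H
Q/r = 89.708
(Q/r)^(2/3) = 20.039
dT = 5.38 * 20.039 / 9.929 = 10.858 K

10.858 K


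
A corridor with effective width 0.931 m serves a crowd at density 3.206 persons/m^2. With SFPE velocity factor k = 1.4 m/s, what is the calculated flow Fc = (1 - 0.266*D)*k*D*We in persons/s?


1 - 0.266*D = 1 - 0.266*3.206 = 0.14720
Fs = 0.14720 * 1.4 * 3.206 = 0.66071 persons/(s*m)
Fc = 0.66071 * 0.931 = 0.61512 persons/s

0.61512 persons/s


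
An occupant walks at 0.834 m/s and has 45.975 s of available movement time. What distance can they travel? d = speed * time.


d = 0.834 * 45.975 = 38.343 m

38.343 m


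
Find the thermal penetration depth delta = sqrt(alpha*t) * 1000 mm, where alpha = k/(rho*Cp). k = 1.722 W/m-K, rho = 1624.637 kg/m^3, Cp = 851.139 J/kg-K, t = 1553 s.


alpha = 1.722 / (1624.637 * 851.139) = 1.2453e-06 m^2/s
alpha * t = 0.0019340
delta = sqrt(0.0019340) * 1000 = 43.977 mm

43.977 mm


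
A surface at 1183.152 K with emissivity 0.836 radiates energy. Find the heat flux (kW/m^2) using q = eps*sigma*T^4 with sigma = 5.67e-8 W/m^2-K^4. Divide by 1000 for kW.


T^4 = 1.9596e+12
q = 0.836 * 5.67e-8 * 1.9596e+12 / 1000 = 92.886 kW/m^2

92.886 kW/m^2


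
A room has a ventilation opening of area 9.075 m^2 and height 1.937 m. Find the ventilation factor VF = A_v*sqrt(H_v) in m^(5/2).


sqrt(H_v) = 1.3918
VF = 9.075 * 1.3918 = 12.630 m^(5/2)

12.630 m^(5/2)


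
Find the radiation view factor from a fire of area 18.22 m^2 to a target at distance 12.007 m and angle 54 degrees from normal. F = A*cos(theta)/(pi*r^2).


cos(54 deg) = 0.58779
pi*r^2 = 452.92
F = 18.22 * 0.58779 / 452.92 = 0.023645

0.023645


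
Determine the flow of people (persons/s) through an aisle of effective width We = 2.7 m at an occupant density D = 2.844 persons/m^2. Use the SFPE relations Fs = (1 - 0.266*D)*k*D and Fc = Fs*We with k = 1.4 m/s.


1 - 0.266*D = 1 - 0.266*2.844 = 0.24350
Fs = 0.24350 * 1.4 * 2.844 = 0.96950 persons/(s*m)
Fc = 0.96950 * 2.7 = 2.6177 persons/s

2.6177 persons/s


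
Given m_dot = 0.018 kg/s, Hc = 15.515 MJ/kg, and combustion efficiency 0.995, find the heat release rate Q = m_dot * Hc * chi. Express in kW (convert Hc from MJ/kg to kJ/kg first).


Hc = 15.515 MJ/kg = 15.515 * 1000 kJ/kg = 15515 kJ/kg
Q = 0.018 kg/s * 15515 kJ/kg * 0.995 = 277.87 kW

277.87 kW


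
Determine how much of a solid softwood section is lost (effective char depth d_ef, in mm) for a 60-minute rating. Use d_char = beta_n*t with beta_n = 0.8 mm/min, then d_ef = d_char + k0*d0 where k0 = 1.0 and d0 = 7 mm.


d_char = 0.8 * 60 = 48 mm
d_ef = 48 + 1.0*7 = 55 mm

55 mm


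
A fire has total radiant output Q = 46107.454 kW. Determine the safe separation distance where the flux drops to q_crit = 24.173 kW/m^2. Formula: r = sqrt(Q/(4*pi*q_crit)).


4*pi*q_crit = 303.77
Q/(4*pi*q_crit) = 151.79
r = sqrt(151.79) = 12.320 m

12.320 m


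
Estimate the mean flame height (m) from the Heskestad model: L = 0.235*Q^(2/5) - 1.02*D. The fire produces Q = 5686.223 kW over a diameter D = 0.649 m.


Q^(2/5) = 31.764
0.235 * Q^(2/5) = 7.4644
1.02 * D = 0.66198
L = 6.8025 m

6.8025 m


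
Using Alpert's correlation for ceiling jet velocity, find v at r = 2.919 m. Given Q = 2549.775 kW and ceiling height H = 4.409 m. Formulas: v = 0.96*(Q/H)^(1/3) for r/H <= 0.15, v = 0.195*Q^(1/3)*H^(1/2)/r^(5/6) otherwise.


r/H = 2.919 / 4.409 = 0.66205
r/H > 0.15, so v = 0.195*Q^(1/3)*H^(1/2)/r^(5/6)
Q^(1/3) = 13.662
H^(1/2) = 2.0998
r^(5/6) = 2.4417
v = 0.195 * 13.662 * 2.0998 / 2.4417 = 2.2909 m/s

2.2909 m/s


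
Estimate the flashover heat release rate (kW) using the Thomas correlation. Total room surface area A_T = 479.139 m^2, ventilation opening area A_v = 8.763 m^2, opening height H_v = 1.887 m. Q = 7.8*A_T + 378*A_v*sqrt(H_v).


7.8*A_T = 3737.3
sqrt(H_v) = 1.3737
378*A_v*sqrt(H_v) = 4550.2
Q = 3737.3 + 4550.2 = 8287.5 kW

8287.5 kW


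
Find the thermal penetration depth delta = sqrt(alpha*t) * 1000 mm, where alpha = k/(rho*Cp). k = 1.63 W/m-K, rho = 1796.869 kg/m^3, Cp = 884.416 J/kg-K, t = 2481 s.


alpha = 1.63 / (1796.869 * 884.416) = 1.0257e-06 m^2/s
alpha * t = 0.0025447
delta = sqrt(0.0025447) * 1000 = 50.445 mm

50.445 mm


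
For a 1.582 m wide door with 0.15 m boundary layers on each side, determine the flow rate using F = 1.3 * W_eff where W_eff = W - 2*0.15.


W_eff = 1.582 - 0.30 = 1.282 m
F = 1.3 * 1.282 = 1.6666 persons/s

1.6666 persons/s


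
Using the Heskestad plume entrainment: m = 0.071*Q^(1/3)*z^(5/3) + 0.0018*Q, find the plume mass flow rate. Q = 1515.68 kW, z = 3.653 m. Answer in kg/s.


Q^(1/3) = 11.487
z^(5/3) = 8.6646
First term = 0.071 * 11.487 * 8.6646 = 7.0666
Second term = 0.0018 * 1515.68 = 2.7282
m = 9.7948 kg/s

9.7948 kg/s


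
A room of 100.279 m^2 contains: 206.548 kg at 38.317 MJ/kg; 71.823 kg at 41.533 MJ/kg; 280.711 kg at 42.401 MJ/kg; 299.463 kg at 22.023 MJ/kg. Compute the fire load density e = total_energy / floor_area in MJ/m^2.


Total energy = 206.548*38.317 + 71.823*41.533 + 280.711*42.401 + 299.463*22.023
= 7914.300 + 2983.025 + 11902.43 + 6595.074
= 29394.83 MJ
e = 29394.83 / 100.279 = 293.13 MJ/m^2

293.13 MJ/m^2


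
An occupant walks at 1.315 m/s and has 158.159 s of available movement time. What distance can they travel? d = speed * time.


d = 1.315 * 158.159 = 207.98 m

207.98 m


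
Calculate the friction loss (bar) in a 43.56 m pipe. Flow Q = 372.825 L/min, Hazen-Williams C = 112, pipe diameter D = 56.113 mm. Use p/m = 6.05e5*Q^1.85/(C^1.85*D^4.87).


Q^1.85 = 57185
C^1.85 = 6180.9
D^4.87 = 3.2956e+08
p/m = 0.016984 bar/m
p_total = 0.016984 * 43.56 = 0.73984 bar

0.73984 bar


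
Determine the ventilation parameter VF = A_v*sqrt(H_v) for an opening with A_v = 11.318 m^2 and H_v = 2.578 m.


sqrt(H_v) = 1.6056
VF = 11.318 * 1.6056 = 18.172 m^(5/2)

18.172 m^(5/2)


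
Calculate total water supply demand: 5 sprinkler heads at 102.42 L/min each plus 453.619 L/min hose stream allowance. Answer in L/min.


Sprinkler demand = 5 * 102.42 = 512.1 L/min
Total = 512.1 + 453.619 = 965.719 L/min

965.719 L/min


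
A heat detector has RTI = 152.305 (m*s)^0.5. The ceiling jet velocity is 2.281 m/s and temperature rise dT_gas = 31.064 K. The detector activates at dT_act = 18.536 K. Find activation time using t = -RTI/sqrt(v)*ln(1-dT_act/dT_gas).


dT_act/dT_gas = 0.59670
ln(1 - 0.59670) = -0.90808
t = -152.305 / sqrt(2.281) * -0.90808 = 91.575 s

91.575 s


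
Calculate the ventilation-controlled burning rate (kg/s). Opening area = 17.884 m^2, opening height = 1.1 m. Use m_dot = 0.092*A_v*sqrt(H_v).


sqrt(H_v) = 1.0488
m_dot = 0.092 * 17.884 * 1.0488 = 1.7256 kg/s

1.7256 kg/s


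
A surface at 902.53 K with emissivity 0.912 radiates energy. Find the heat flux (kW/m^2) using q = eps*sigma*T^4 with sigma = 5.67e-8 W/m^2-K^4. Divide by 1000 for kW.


T^4 = 6.6351e+11
q = 0.912 * 5.67e-8 * 6.6351e+11 / 1000 = 34.310 kW/m^2

34.310 kW/m^2


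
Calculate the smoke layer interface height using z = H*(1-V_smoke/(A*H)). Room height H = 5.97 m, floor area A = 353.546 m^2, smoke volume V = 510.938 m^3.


V/(A*H) = 0.24207
1 - 0.24207 = 0.75793
z = 5.97 * 0.75793 = 4.5248 m

4.5248 m


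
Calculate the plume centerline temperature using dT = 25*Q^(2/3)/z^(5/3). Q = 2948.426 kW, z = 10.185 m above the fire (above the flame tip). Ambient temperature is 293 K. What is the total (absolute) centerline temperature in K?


Q^(2/3) = 205.62
z^(5/3) = 47.856
dT = 25 * 205.62 / 47.856 = 107.42 K
T = 293 + 107.42 = 400.42 K

400.42 K
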